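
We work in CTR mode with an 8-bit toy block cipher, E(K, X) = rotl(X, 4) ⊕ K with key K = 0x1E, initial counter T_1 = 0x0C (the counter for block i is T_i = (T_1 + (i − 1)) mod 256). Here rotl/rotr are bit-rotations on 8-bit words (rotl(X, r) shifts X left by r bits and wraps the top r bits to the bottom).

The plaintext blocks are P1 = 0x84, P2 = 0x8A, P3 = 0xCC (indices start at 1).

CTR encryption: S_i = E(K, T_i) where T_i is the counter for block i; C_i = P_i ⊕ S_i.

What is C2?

C1: T = 0x0C, S = E(K, T) = 0xDE; 0x84 ⊕ 0xDE = 0x5A.
C2: T = 0x0D, S = E(K, T) = 0xCE; 0x8A ⊕ 0xCE = 0x44.

C2 = 0x44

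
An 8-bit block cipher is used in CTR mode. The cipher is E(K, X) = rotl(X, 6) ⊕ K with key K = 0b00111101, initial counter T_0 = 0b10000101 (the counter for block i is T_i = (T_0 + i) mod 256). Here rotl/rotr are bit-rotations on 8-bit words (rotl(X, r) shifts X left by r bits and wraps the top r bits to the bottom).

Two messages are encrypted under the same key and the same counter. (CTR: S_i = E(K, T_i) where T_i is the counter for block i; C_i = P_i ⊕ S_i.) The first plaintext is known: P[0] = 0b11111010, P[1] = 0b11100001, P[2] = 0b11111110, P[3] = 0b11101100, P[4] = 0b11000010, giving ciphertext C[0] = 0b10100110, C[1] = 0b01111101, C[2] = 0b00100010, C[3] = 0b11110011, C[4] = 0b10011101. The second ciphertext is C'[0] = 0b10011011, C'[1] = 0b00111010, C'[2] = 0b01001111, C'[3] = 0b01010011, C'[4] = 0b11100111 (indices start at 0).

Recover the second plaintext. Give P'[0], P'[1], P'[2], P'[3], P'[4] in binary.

P'[0] = 0b11000111, P'[1] = 0b10100110, P'[2] = 0b10010011, P'[3] = 0b01001100, P'[4] = 0b10111000

In CTR with a reused counter, both messages share the same keystream S_i, so C_i ⊕ C'_i = P_i ⊕ P'_i and thus P'_i = P_i ⊕ C_i ⊕ C'_i.
P'[0]: 0b11111010 ⊕ 0b10100110 ⊕ 0b10011011 = 0b11000111.
P'[1]: 0b11100001 ⊕ 0b01111101 ⊕ 0b00111010 = 0b10100110.
P'[2]: 0b11111110 ⊕ 0b00100010 ⊕ 0b01001111 = 0b10010011.
P'[3]: 0b11101100 ⊕ 0b11110011 ⊕ 0b01010011 = 0b01001100.
P'[4]: 0b11000010 ⊕ 0b10011101 ⊕ 0b11100111 = 0b10111000.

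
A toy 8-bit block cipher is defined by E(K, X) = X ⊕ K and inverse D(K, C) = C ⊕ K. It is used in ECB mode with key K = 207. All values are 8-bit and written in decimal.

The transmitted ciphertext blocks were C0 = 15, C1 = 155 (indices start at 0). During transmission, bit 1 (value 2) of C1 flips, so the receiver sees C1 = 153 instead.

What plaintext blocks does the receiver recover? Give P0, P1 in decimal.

ECB decryption: P_i = D(K, C_i).
Only C1 changed, to 153. In ECB, a change in C_i affects only P_i. Decrypting the received ciphertext:
P0: D(K, 15) = 192.
P1: D(K, 153) = 86.
Blocks that differ from the original plaintext: P1.

P0 = 192, P1 = 86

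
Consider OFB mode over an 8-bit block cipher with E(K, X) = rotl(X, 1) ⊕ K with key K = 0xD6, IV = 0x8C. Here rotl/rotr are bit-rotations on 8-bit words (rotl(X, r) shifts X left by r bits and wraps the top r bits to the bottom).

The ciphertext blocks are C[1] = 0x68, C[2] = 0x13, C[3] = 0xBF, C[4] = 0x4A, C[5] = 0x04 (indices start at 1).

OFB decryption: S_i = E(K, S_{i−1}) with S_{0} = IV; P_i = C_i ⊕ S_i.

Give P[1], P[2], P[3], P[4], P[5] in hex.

P[1] = 0xA7, P[2] = 0x5A, P[3] = 0xFB, P[4] = 0x14, P[5] = 0x6E

P[1]: S = E(K, 0x8C) = 0xCF; 0x68 ⊕ 0xCF = 0xA7.
P[2]: S = E(K, 0xCF) = 0x49; 0x13 ⊕ 0x49 = 0x5A.
P[3]: S = E(K, 0x49) = 0x44; 0xBF ⊕ 0x44 = 0xFB.
P[4]: S = E(K, 0x44) = 0x5E; 0x4A ⊕ 0x5E = 0x14.
P[5]: S = E(K, 0x5E) = 0x6A; 0x04 ⊕ 0x6A = 0x6E.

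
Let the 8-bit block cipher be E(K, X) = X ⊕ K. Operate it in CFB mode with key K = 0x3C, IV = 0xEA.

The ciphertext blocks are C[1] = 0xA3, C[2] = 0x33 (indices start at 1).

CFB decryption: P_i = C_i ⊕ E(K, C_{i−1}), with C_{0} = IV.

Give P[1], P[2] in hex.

P[1]: E(K, 0xEA) = 0xD6; 0xA3 ⊕ 0xD6 = 0x75.
P[2]: E(K, 0xA3) = 0x9F; 0x33 ⊕ 0x9F = 0xAC.

P[1] = 0x75, P[2] = 0xAC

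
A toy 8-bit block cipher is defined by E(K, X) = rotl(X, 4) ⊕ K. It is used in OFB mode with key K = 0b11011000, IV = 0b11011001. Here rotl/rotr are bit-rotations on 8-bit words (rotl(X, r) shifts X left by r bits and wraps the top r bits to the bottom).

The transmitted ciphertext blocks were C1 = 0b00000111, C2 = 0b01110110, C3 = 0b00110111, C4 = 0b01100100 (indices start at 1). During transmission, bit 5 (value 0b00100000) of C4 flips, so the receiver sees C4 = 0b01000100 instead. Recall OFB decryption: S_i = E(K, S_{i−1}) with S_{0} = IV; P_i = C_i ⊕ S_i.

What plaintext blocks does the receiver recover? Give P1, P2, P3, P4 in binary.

Only C4 changed, to 0b01000100. In OFB, a change in C_i flips the same bit in P_i only; the keystream is unaffected. Decrypting the received ciphertext:
P1: S = E(K, 0b11011001) = 0b01000101; 0b00000111 ⊕ 0b01000101 = 0b01000010.
P2: S = E(K, 0b01000101) = 0b10001100; 0b01110110 ⊕ 0b10001100 = 0b11111010.
P3: S = E(K, 0b10001100) = 0b00010000; 0b00110111 ⊕ 0b00010000 = 0b00100111.
P4: S = E(K, 0b00010000) = 0b11011001; 0b01000100 ⊕ 0b11011001 = 0b10011101.
Blocks that differ from the original plaintext: P4.

P1 = 0b01000010, P2 = 0b11111010, P3 = 0b00100111, P4 = 0b10011101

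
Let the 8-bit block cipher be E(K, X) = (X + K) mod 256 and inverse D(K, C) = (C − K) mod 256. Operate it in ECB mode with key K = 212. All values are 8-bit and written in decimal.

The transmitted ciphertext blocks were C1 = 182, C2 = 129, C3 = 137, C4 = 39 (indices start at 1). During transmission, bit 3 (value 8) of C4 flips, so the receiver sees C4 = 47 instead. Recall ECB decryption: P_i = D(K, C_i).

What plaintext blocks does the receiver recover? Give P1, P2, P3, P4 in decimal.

Only C4 changed, to 47. In ECB, a change in C_i affects only P_i. Decrypting the received ciphertext:
P1: D(K, 182) = 226.
P2: D(K, 129) = 173.
P3: D(K, 137) = 181.
P4: D(K, 47) = 91.
Blocks that differ from the original plaintext: P4.

P1 = 226, P2 = 173, P3 = 181, P4 = 91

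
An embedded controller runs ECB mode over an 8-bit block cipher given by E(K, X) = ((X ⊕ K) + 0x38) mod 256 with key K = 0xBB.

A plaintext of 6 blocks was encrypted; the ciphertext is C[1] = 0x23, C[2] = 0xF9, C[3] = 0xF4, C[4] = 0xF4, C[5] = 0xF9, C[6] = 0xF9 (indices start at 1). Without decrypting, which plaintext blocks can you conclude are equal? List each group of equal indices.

P[2] = P[5] = P[6]; P[3] = P[4]

ECB encrypts each block independently with the same key, so equal ciphertext blocks imply equal plaintext blocks.
C[2] = C[5] = C[6] = 0xF9, so P[2] = P[5] = P[6].
C[3] = C[4] = 0xF4, so P[3] = P[4].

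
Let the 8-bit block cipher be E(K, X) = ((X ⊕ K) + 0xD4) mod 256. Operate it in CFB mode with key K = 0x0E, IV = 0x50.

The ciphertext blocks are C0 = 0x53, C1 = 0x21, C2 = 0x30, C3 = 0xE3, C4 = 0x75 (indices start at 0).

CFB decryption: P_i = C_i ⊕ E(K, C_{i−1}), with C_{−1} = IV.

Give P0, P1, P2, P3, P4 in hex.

P0: E(K, 0x50) = 0x32; 0x53 ⊕ 0x32 = 0x61.
P1: E(K, 0x53) = 0x31; 0x21 ⊕ 0x31 = 0x10.
P2: E(K, 0x21) = 0x03; 0x30 ⊕ 0x03 = 0x33.
P3: E(K, 0x30) = 0x12; 0xE3 ⊕ 0x12 = 0xF1.
P4: E(K, 0xE3) = 0xC1; 0x75 ⊕ 0xC1 = 0xB4.

P0 = 0x61, P1 = 0x10, P2 = 0x33, P3 = 0xF1, P4 = 0xB4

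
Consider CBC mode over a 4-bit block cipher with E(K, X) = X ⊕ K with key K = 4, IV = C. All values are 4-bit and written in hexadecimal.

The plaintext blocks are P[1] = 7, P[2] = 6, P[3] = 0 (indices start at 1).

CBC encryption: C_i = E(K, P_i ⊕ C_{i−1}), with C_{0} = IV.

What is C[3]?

C[1]: P[1] ⊕ C = B; E(K, B) = F.
C[2]: P[2] ⊕ F = 9; E(K, 9) = D.
C[3]: P[3] ⊕ D = D; E(K, D) = 9.

C[3] = 9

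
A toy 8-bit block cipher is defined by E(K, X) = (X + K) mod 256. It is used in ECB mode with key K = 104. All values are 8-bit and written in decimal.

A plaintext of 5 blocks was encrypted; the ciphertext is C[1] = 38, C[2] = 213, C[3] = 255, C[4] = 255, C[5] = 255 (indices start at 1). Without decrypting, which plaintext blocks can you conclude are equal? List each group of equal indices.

P[3] = P[4] = P[5]

ECB encrypts each block independently with the same key, so equal ciphertext blocks imply equal plaintext blocks.
C[3] = C[4] = C[5] = 255, so P[3] = P[4] = P[5].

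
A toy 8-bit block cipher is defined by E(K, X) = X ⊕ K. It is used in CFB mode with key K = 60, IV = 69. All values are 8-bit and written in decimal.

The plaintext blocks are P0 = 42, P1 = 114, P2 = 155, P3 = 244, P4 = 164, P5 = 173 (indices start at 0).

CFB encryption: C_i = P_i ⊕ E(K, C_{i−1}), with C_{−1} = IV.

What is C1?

C0: E(K, 69) = 121; 42 ⊕ 121 = 83.
C1: E(K, 83) = 111; 114 ⊕ 111 = 29.

C1 = 29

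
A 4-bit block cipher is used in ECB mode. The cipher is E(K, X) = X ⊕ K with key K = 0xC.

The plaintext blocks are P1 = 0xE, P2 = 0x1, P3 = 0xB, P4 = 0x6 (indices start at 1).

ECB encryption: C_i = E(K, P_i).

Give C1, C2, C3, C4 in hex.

C1: E(K, 0xE) = 0x2.
C2: E(K, 0x1) = 0xD.
C3: E(K, 0xB) = 0x7.
C4: E(K, 0x6) = 0xA.

C1 = 0x2, C2 = 0xD, C3 = 0x7, C4 = 0xA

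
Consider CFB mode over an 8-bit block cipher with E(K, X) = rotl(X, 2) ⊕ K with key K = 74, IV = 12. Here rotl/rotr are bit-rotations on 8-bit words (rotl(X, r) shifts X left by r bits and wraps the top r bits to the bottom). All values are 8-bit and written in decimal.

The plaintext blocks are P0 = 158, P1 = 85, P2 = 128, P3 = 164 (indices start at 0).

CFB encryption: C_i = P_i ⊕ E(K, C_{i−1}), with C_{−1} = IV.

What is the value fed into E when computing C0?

12

C0: E(K, 12) = 122; 158 ⊕ 122 = 228.
So the input to E for block 0 is 12.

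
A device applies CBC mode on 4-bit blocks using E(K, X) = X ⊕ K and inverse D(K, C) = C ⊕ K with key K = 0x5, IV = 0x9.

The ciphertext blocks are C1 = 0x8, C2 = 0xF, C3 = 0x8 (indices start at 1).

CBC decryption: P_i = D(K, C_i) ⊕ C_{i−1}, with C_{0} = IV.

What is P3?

P3: D(K, 0x8) = 0xD; 0xD ⊕ 0xF = 0x2.

P3 = 0x2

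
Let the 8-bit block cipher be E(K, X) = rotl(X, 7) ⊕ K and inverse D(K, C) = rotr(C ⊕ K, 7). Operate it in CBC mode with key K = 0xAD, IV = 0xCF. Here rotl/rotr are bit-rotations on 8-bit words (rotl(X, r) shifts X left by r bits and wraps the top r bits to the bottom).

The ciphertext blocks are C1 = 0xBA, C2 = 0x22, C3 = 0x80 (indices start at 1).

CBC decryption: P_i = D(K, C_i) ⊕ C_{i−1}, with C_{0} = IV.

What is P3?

P3 = 0x78

P3: D(K, 0x80) = 0x5A; 0x5A ⊕ 0x22 = 0x78.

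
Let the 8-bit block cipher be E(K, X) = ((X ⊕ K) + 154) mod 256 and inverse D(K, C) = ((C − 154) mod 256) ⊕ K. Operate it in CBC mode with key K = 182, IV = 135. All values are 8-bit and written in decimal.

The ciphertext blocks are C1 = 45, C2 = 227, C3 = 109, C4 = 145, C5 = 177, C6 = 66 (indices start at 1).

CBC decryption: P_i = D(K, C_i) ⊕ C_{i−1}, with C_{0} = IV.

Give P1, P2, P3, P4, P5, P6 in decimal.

P1 = 162, P2 = 210, P3 = 134, P4 = 44, P5 = 48, P6 = 175

P1: D(K, 45) = 37; 37 ⊕ 135 = 162.
P2: D(K, 227) = 255; 255 ⊕ 45 = 210.
P3: D(K, 109) = 101; 101 ⊕ 227 = 134.
P4: D(K, 145) = 65; 65 ⊕ 109 = 44.
P5: D(K, 177) = 161; 161 ⊕ 145 = 48.
P6: D(K, 66) = 30; 30 ⊕ 177 = 175.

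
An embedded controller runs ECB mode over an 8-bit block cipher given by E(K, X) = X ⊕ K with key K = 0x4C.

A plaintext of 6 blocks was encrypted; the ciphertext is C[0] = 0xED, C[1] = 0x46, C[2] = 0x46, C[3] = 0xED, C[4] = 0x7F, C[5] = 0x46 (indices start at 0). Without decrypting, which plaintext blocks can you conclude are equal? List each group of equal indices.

P[0] = P[3]; P[1] = P[2] = P[5]

ECB encrypts each block independently with the same key, so equal ciphertext blocks imply equal plaintext blocks.
C[0] = C[3] = 0xED, so P[0] = P[3].
C[1] = C[2] = C[5] = 0x46, so P[1] = P[2] = P[5].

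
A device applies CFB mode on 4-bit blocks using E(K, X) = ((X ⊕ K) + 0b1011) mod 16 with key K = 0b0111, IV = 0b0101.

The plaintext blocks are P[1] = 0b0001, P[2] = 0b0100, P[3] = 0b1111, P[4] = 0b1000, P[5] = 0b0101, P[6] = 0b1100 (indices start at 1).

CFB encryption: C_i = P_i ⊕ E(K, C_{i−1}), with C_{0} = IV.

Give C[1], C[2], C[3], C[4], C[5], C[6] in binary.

C[1]: E(K, 0b0101) = 0b1101; 0b0001 ⊕ 0b1101 = 0b1100.
C[2]: E(K, 0b1100) = 0b0110; 0b0100 ⊕ 0b0110 = 0b0010.
C[3]: E(K, 0b0010) = 0b0000; 0b1111 ⊕ 0b0000 = 0b1111.
C[4]: E(K, 0b1111) = 0b0011; 0b1000 ⊕ 0b0011 = 0b1011.
C[5]: E(K, 0b1011) = 0b0111; 0b0101 ⊕ 0b0111 = 0b0010.
C[6]: E(K, 0b0010) = 0b0000; 0b1100 ⊕ 0b0000 = 0b1100.

C[1] = 0b1100, C[2] = 0b0010, C[3] = 0b1111, C[4] = 0b1011, C[5] = 0b0010, C[6] = 0b1100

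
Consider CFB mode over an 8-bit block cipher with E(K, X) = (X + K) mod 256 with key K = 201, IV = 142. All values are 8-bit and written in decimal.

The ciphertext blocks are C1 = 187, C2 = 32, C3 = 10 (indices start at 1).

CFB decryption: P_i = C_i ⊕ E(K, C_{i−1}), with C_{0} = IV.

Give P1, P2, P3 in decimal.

P1: E(K, 142) = 87; 187 ⊕ 87 = 236.
P2: E(K, 187) = 132; 32 ⊕ 132 = 164.
P3: E(K, 32) = 233; 10 ⊕ 233 = 227.

P1 = 236, P2 = 164, P3 = 227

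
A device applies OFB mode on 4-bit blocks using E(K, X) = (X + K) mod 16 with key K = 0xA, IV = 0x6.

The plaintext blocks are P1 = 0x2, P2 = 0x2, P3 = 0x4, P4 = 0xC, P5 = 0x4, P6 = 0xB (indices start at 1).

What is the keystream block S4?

0xE

OFB encryption: S_i = E(K, S_{i−1}) with S_{0} = IV; C_i = P_i ⊕ S_i.
C1: S = E(K, 0x6) = 0x0; 0x2 ⊕ 0x0 = 0x2.
C2: S = E(K, 0x0) = 0xA; 0x2 ⊕ 0xA = 0x8.
C3: S = E(K, 0xA) = 0x4; 0x4 ⊕ 0x4 = 0x0.
C4: S = E(K, 0x4) = 0xE; 0xC ⊕ 0xE = 0x2.
So S4 = 0xE.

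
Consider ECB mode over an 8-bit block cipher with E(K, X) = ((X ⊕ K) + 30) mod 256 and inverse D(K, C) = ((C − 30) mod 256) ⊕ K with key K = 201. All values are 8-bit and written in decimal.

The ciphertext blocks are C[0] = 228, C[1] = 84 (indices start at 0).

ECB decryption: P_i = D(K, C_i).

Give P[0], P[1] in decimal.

P[0]: D(K, 228) = 15.
P[1]: D(K, 84) = 255.

P[0] = 15, P[1] = 255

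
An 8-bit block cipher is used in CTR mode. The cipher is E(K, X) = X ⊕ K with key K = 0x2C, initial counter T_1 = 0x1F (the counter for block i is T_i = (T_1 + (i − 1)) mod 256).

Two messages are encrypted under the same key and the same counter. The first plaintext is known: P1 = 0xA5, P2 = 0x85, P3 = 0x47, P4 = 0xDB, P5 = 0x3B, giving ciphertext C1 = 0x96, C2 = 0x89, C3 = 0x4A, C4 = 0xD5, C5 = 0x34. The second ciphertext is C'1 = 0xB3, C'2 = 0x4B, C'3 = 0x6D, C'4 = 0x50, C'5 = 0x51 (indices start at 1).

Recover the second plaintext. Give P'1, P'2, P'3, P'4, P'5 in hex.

P'1 = 0x80, P'2 = 0x47, P'3 = 0x60, P'4 = 0x5E, P'5 = 0x5E

In CTR with a reused counter, both messages share the same keystream S_i, so C_i ⊕ C'_i = P_i ⊕ P'_i and thus P'_i = P_i ⊕ C_i ⊕ C'_i.
P'1: 0xA5 ⊕ 0x96 ⊕ 0xB3 = 0x80.
P'2: 0x85 ⊕ 0x89 ⊕ 0x4B = 0x47.
P'3: 0x47 ⊕ 0x4A ⊕ 0x6D = 0x60.
P'4: 0xDB ⊕ 0xD5 ⊕ 0x50 = 0x5E.
P'5: 0x3B ⊕ 0x34 ⊕ 0x51 = 0x5E.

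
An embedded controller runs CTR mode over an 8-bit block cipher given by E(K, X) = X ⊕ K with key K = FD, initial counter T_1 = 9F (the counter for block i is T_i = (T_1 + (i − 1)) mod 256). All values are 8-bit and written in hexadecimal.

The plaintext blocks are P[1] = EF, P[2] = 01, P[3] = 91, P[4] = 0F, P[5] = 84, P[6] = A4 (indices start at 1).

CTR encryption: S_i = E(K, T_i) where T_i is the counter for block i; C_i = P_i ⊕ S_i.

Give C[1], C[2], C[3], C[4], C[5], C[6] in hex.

C[1] = 8D, C[2] = 5C, C[3] = CD, C[4] = 50, C[5] = DA, C[6] = FD

C[1]: T = 9F, S = E(K, T) = 62; EF ⊕ 62 = 8D.
C[2]: T = A0, S = E(K, T) = 5D; 01 ⊕ 5D = 5C.
C[3]: T = A1, S = E(K, T) = 5C; 91 ⊕ 5C = CD.
C[4]: T = A2, S = E(K, T) = 5F; 0F ⊕ 5F = 50.
C[5]: T = A3, S = E(K, T) = 5E; 84 ⊕ 5E = DA.
C[6]: T = A4, S = E(K, T) = 59; A4 ⊕ 59 = FD.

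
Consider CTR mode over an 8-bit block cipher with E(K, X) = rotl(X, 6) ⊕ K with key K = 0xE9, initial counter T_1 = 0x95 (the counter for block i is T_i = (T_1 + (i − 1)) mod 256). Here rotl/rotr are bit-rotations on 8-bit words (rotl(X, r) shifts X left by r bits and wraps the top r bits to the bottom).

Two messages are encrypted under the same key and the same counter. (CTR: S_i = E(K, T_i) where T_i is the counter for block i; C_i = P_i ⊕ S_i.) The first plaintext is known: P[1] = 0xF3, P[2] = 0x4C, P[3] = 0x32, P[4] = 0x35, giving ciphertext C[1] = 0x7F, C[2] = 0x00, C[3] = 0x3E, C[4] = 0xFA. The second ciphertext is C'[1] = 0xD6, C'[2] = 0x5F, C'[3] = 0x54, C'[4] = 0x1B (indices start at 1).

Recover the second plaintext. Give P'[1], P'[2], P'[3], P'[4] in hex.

P'[1] = 0x5A, P'[2] = 0x13, P'[3] = 0x58, P'[4] = 0xD4

In CTR with a reused counter, both messages share the same keystream S_i, so C_i ⊕ C'_i = P_i ⊕ P'_i and thus P'_i = P_i ⊕ C_i ⊕ C'_i.
P'[1]: 0xF3 ⊕ 0x7F ⊕ 0xD6 = 0x5A.
P'[2]: 0x4C ⊕ 0x00 ⊕ 0x5F = 0x13.
P'[3]: 0x32 ⊕ 0x3E ⊕ 0x54 = 0x58.
P'[4]: 0x35 ⊕ 0xFA ⊕ 0x1B = 0xD4.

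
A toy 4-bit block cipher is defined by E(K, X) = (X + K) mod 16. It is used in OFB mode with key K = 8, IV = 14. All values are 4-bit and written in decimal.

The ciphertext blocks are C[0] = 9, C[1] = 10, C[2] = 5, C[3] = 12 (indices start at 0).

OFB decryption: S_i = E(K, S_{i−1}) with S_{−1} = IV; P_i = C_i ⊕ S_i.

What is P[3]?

P[0]: S = E(K, 14) = 6; 9 ⊕ 6 = 15.
P[1]: S = E(K, 6) = 14; 10 ⊕ 14 = 4.
P[2]: S = E(K, 14) = 6; 5 ⊕ 6 = 3.
P[3]: S = E(K, 6) = 14; 12 ⊕ 14 = 2.

P[3] = 2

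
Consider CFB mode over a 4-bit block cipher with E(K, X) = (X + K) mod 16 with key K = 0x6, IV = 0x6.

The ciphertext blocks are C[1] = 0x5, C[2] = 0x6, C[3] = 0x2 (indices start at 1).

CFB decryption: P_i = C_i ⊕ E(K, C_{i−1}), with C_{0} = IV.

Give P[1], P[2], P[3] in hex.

P[1]: E(K, 0x6) = 0xC; 0x5 ⊕ 0xC = 0x9.
P[2]: E(K, 0x5) = 0xB; 0x6 ⊕ 0xB = 0xD.
P[3]: E(K, 0x6) = 0xC; 0x2 ⊕ 0xC = 0xE.

P[1] = 0x9, P[2] = 0xD, P[3] = 0xE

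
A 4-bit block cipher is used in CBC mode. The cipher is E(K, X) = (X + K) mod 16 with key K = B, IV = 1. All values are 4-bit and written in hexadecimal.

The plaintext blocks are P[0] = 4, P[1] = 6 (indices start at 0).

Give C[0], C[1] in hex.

CBC encryption: C_i = E(K, P_i ⊕ C_{i−1}), with C_{−1} = IV.
C[0]: P[0] ⊕ 1 = 5; E(K, 5) = 0.
C[1]: P[1] ⊕ 0 = 6; E(K, 6) = 1.

C[0] = 0, C[1] = 1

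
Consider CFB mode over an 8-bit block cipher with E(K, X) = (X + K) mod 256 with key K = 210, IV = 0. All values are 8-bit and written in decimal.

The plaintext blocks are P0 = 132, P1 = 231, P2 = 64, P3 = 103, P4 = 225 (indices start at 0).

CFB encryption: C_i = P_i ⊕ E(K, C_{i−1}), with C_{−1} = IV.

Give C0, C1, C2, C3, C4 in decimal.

C0: E(K, 0) = 210; 132 ⊕ 210 = 86.
C1: E(K, 86) = 40; 231 ⊕ 40 = 207.
C2: E(K, 207) = 161; 64 ⊕ 161 = 225.
C3: E(K, 225) = 179; 103 ⊕ 179 = 212.
C4: E(K, 212) = 166; 225 ⊕ 166 = 71.

C0 = 86, C1 = 207, C2 = 225, C3 = 212, C4 = 71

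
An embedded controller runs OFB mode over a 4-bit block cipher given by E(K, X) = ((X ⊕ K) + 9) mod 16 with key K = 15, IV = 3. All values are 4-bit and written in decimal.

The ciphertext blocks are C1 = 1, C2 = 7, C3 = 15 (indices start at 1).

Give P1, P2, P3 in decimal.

OFB decryption: S_i = E(K, S_{i−1}) with S_{0} = IV; P_i = C_i ⊕ S_i.
P1: S = E(K, 3) = 5; 1 ⊕ 5 = 4.
P2: S = E(K, 5) = 3; 7 ⊕ 3 = 4.
P3: S = E(K, 3) = 5; 15 ⊕ 5 = 10.

P1 = 4, P2 = 4, P3 = 10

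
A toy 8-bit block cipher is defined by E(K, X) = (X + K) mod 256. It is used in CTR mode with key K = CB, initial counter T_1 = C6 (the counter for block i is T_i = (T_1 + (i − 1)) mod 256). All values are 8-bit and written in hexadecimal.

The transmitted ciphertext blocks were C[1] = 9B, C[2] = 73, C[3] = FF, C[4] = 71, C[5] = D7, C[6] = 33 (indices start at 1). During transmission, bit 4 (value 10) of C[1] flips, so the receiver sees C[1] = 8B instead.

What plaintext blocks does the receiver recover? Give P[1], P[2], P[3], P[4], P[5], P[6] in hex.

P[1] = 1A, P[2] = E1, P[3] = 6C, P[4] = E5, P[5] = 42, P[6] = A5

CTR decryption: S_i = E(K, T_i) where T_i is the counter for block i; P_i = C_i ⊕ S_i.
Only C[1] changed, to 8B. In CTR, a change in C_i flips the same bit in P_i only; the keystream is unaffected. Decrypting the received ciphertext:
P[1]: T = C6, S = E(K, T) = 91; 8B ⊕ 91 = 1A.
P[2]: T = C7, S = E(K, T) = 92; 73 ⊕ 92 = E1.
P[3]: T = C8, S = E(K, T) = 93; FF ⊕ 93 = 6C.
P[4]: T = C9, S = E(K, T) = 94; 71 ⊕ 94 = E5.
P[5]: T = CA, S = E(K, T) = 95; D7 ⊕ 95 = 42.
P[6]: T = CB, S = E(K, T) = 96; 33 ⊕ 96 = A5.
Blocks that differ from the original plaintext: P[1].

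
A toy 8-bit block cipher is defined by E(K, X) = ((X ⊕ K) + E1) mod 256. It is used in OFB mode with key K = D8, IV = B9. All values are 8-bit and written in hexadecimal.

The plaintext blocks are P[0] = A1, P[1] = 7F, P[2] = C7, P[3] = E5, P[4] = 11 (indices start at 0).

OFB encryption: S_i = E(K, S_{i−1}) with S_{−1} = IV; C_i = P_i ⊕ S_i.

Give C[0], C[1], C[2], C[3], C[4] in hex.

C[0]: S = E(K, B9) = 42; A1 ⊕ 42 = E3.
C[1]: S = E(K, 42) = 7B; 7F ⊕ 7B = 04.
C[2]: S = E(K, 7B) = 84; C7 ⊕ 84 = 43.
C[3]: S = E(K, 84) = 3D; E5 ⊕ 3D = D8.
C[4]: S = E(K, 3D) = C6; 11 ⊕ C6 = D7.

C[0] = E3, C[1] = 04, C[2] = 43, C[3] = D8, C[4] = D7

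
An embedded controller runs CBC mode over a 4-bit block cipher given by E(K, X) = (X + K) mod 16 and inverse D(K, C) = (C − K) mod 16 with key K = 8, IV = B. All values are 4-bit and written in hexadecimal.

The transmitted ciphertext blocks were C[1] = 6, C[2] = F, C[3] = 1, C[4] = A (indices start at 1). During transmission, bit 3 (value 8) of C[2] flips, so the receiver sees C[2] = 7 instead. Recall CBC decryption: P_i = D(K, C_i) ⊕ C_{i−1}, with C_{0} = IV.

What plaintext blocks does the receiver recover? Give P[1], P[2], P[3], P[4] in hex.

Only C[2] changed, to 7. In CBC, a change in C_i garbles P_i and flips the same bit in P_{i+1}. Decrypting the received ciphertext:
P[1]: D(K, 6) = E; E ⊕ B = 5.
P[2]: D(K, 7) = F; F ⊕ 6 = 9.
P[3]: D(K, 1) = 9; 9 ⊕ 7 = E.
P[4]: D(K, A) = 2; 2 ⊕ 1 = 3.
Blocks that differ from the original plaintext: P[2], P[3].

P[1] = 5, P[2] = 9, P[3] = E, P[4] = 3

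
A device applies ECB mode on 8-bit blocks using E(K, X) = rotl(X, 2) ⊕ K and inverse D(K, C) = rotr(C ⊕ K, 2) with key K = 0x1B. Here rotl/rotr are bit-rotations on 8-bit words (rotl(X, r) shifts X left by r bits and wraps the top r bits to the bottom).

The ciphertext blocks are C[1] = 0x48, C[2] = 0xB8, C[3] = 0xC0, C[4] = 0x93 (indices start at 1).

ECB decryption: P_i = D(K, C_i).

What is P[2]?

P[2] = 0xE8

P[2]: D(K, 0xB8) = 0xE8.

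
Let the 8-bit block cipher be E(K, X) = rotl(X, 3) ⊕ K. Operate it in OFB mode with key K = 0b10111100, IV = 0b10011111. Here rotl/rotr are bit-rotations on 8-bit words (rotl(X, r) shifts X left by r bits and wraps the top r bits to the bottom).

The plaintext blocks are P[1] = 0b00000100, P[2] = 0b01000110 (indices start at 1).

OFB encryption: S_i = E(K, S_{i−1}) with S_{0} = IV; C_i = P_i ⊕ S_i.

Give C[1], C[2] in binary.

C[1] = 0b01000100, C[2] = 0b11111000

C[1]: S = E(K, 0b10011111) = 0b01000000; 0b00000100 ⊕ 0b01000000 = 0b01000100.
C[2]: S = E(K, 0b01000000) = 0b10111110; 0b01000110 ⊕ 0b10111110 = 0b11111000.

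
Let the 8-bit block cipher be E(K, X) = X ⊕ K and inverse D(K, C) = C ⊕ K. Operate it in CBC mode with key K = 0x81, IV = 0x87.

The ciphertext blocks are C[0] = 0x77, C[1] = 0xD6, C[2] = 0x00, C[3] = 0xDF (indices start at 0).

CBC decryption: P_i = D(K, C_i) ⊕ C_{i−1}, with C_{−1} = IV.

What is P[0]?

P[0] = 0x71

P[0]: D(K, 0x77) = 0xF6; 0xF6 ⊕ 0x87 = 0x71.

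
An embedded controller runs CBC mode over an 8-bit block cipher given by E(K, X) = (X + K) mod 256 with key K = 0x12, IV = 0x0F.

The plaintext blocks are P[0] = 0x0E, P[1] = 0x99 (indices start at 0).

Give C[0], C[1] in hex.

CBC encryption: C_i = E(K, P_i ⊕ C_{i−1}), with C_{−1} = IV.
C[0]: P[0] ⊕ 0x0F = 0x01; E(K, 0x01) = 0x13.
C[1]: P[1] ⊕ 0x13 = 0x8A; E(K, 0x8A) = 0x9C.

C[0] = 0x13, C[1] = 0x9C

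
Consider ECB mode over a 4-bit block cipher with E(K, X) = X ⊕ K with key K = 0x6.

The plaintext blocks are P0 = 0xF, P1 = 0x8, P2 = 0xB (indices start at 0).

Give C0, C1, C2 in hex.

C0 = 0x9, C1 = 0xE, C2 = 0xD

ECB encryption: C_i = E(K, P_i).
C0: E(K, 0xF) = 0x9.
C1: E(K, 0x8) = 0xE.
C2: E(K, 0xB) = 0xD.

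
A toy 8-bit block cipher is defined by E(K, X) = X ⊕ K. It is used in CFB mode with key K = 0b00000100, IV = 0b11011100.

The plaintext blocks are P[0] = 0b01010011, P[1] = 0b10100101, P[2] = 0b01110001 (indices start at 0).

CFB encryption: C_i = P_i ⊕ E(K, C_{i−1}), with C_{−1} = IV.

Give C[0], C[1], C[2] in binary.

C[0] = 0b10001011, C[1] = 0b00101010, C[2] = 0b01011111

C[0]: E(K, 0b11011100) = 0b11011000; 0b01010011 ⊕ 0b11011000 = 0b10001011.
C[1]: E(K, 0b10001011) = 0b10001111; 0b10100101 ⊕ 0b10001111 = 0b00101010.
C[2]: E(K, 0b00101010) = 0b00101110; 0b01110001 ⊕ 0b00101110 = 0b01011111.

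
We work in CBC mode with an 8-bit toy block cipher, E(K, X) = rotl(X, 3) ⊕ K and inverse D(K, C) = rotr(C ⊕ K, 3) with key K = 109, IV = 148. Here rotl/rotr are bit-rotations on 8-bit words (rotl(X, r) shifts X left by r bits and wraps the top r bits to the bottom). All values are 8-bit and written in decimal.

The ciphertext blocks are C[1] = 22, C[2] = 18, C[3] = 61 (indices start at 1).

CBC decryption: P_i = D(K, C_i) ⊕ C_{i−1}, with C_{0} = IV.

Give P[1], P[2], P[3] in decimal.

P[1] = 251, P[2] = 249, P[3] = 24

P[1]: D(K, 22) = 111; 111 ⊕ 148 = 251.
P[2]: D(K, 18) = 239; 239 ⊕ 22 = 249.
P[3]: D(K, 61) = 10; 10 ⊕ 18 = 24.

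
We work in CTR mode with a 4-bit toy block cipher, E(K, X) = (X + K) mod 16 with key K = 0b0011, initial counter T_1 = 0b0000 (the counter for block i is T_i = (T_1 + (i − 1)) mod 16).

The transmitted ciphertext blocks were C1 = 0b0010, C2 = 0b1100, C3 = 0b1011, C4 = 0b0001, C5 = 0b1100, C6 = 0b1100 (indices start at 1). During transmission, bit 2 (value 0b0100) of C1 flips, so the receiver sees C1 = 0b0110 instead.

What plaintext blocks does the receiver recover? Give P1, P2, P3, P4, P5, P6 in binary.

P1 = 0b0101, P2 = 0b1000, P3 = 0b1110, P4 = 0b0111, P5 = 0b1011, P6 = 0b0100

CTR decryption: S_i = E(K, T_i) where T_i is the counter for block i; P_i = C_i ⊕ S_i.
Only C1 changed, to 0b0110. In CTR, a change in C_i flips the same bit in P_i only; the keystream is unaffected. Decrypting the received ciphertext:
P1: T = 0b0000, S = E(K, T) = 0b0011; 0b0110 ⊕ 0b0011 = 0b0101.
P2: T = 0b0001, S = E(K, T) = 0b0100; 0b1100 ⊕ 0b0100 = 0b1000.
P3: T = 0b0010, S = E(K, T) = 0b0101; 0b1011 ⊕ 0b0101 = 0b1110.
P4: T = 0b0011, S = E(K, T) = 0b0110; 0b0001 ⊕ 0b0110 = 0b0111.
P5: T = 0b0100, S = E(K, T) = 0b0111; 0b1100 ⊕ 0b0111 = 0b1011.
P6: T = 0b0101, S = E(K, T) = 0b1000; 0b1100 ⊕ 0b1000 = 0b0100.
Blocks that differ from the original plaintext: P1.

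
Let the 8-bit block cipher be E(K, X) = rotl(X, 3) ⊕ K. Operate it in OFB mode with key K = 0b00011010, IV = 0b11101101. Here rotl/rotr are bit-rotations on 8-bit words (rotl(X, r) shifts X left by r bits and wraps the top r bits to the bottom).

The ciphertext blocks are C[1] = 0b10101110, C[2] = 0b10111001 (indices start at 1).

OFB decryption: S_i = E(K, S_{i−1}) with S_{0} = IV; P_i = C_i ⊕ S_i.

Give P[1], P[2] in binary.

P[1]: S = E(K, 0b11101101) = 0b01110101; 0b10101110 ⊕ 0b01110101 = 0b11011011.
P[2]: S = E(K, 0b01110101) = 0b10110001; 0b10111001 ⊕ 0b10110001 = 0b00001000.

P[1] = 0b11011011, P[2] = 0b00001000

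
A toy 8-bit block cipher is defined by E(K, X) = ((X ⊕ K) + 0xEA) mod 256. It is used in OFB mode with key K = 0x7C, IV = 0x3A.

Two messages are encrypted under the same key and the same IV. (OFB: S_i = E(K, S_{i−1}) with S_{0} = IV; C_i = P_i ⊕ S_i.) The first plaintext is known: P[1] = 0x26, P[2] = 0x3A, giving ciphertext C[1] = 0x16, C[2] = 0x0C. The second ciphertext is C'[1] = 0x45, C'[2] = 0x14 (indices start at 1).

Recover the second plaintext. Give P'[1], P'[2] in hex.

In OFB with a reused IV, both messages share the same keystream S_i, so C_i ⊕ C'_i = P_i ⊕ P'_i and thus P'_i = P_i ⊕ C_i ⊕ C'_i.
P'[1]: 0x26 ⊕ 0x16 ⊕ 0x45 = 0x75.
P'[2]: 0x3A ⊕ 0x0C ⊕ 0x14 = 0x22.

P'[1] = 0x75, P'[2] = 0x22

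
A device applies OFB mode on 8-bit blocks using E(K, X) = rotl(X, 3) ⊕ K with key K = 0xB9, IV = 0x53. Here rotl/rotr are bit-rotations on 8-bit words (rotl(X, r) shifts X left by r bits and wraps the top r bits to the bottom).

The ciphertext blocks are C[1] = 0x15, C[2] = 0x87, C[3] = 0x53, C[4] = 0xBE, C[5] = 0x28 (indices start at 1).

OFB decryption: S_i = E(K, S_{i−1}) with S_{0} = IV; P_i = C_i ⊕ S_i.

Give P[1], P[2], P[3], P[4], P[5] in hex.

P[1]: S = E(K, 0x53) = 0x23; 0x15 ⊕ 0x23 = 0x36.
P[2]: S = E(K, 0x23) = 0xA0; 0x87 ⊕ 0xA0 = 0x27.
P[3]: S = E(K, 0xA0) = 0xBC; 0x53 ⊕ 0xBC = 0xEF.
P[4]: S = E(K, 0xBC) = 0x5C; 0xBE ⊕ 0x5C = 0xE2.
P[5]: S = E(K, 0x5C) = 0x5B; 0x28 ⊕ 0x5B = 0x73.

P[1] = 0x36, P[2] = 0x27, P[3] = 0xEF, P[4] = 0xE2, P[5] = 0x73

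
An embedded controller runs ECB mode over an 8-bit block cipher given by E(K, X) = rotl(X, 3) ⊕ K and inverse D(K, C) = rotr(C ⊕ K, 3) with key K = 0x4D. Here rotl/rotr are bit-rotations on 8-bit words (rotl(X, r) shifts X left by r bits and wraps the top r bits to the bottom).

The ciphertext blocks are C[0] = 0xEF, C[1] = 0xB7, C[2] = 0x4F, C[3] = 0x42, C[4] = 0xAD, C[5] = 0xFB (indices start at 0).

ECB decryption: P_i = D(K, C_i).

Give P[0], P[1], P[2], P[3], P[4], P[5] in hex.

P[0] = 0x54, P[1] = 0x5F, P[2] = 0x40, P[3] = 0xE1, P[4] = 0x1C, P[5] = 0xD6

P[0]: D(K, 0xEF) = 0x54.
P[1]: D(K, 0xB7) = 0x5F.
P[2]: D(K, 0x4F) = 0x40.
P[3]: D(K, 0x42) = 0xE1.
P[4]: D(K, 0xAD) = 0x1C.
P[5]: D(K, 0xFB) = 0xD6.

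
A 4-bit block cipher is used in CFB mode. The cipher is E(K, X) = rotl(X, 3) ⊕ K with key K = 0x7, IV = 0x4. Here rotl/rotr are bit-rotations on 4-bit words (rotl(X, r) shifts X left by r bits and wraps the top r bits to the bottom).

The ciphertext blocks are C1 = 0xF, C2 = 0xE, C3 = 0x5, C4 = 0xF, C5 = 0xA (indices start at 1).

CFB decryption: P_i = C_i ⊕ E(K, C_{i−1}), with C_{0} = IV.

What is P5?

P5: E(K, 0xF) = 0x8; 0xA ⊕ 0x8 = 0x2.

P5 = 0x2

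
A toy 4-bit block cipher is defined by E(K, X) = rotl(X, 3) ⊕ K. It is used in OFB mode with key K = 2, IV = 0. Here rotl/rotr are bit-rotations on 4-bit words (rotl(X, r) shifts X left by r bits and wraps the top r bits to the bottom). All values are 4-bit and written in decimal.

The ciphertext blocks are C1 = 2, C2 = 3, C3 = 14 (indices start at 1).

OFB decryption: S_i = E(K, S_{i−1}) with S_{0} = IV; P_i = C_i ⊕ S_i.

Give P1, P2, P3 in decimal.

P1: S = E(K, 0) = 2; 2 ⊕ 2 = 0.
P2: S = E(K, 2) = 3; 3 ⊕ 3 = 0.
P3: S = E(K, 3) = 11; 14 ⊕ 11 = 5.

P1 = 0, P2 = 0, P3 = 5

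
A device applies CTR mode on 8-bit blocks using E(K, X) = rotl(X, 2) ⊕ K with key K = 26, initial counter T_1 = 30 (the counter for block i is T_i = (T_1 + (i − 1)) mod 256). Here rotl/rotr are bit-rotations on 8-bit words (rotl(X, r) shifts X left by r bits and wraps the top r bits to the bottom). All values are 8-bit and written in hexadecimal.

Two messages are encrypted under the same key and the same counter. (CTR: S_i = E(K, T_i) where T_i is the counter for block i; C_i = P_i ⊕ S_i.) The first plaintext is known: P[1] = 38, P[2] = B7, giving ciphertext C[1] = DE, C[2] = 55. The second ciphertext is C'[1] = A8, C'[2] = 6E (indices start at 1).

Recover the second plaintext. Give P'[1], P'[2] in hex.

P'[1] = 4E, P'[2] = 8C

In CTR with a reused counter, both messages share the same keystream S_i, so C_i ⊕ C'_i = P_i ⊕ P'_i and thus P'_i = P_i ⊕ C_i ⊕ C'_i.
P'[1]: 38 ⊕ DE ⊕ A8 = 4E.
P'[2]: B7 ⊕ 55 ⊕ 6E = 8C.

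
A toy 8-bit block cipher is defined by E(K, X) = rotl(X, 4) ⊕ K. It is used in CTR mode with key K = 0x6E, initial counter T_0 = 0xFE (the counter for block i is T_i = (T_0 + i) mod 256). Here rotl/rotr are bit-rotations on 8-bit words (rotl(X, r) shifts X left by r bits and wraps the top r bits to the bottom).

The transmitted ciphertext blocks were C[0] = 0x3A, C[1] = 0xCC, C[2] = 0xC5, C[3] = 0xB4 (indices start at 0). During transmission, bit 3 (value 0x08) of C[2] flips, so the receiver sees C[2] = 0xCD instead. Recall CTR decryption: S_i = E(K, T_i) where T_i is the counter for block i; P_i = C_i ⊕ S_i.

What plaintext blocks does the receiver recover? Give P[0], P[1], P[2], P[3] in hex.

P[0] = 0xBB, P[1] = 0x5D, P[2] = 0xA3, P[3] = 0xCA

Only C[2] changed, to 0xCD. In CTR, a change in C_i flips the same bit in P_i only; the keystream is unaffected. Decrypting the received ciphertext:
P[0]: T = 0xFE, S = E(K, T) = 0x81; 0x3A ⊕ 0x81 = 0xBB.
P[1]: T = 0xFF, S = E(K, T) = 0x91; 0xCC ⊕ 0x91 = 0x5D.
P[2]: T = 0x00, S = E(K, T) = 0x6E; 0xCD ⊕ 0x6E = 0xA3.
P[3]: T = 0x01, S = E(K, T) = 0x7E; 0xB4 ⊕ 0x7E = 0xCA.
Blocks that differ from the original plaintext: P[2].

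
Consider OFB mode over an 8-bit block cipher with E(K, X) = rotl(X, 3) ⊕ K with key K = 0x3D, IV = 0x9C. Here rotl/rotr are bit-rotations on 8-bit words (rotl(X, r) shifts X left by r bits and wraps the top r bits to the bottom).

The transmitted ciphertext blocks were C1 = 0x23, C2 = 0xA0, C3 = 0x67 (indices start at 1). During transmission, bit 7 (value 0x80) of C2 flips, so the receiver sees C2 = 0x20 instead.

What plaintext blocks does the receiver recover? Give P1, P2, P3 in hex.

OFB decryption: S_i = E(K, S_{i−1}) with S_{0} = IV; P_i = C_i ⊕ S_i.
Only C2 changed, to 0x20. In OFB, a change in C_i flips the same bit in P_i only; the keystream is unaffected. Decrypting the received ciphertext:
P1: S = E(K, 0x9C) = 0xD9; 0x23 ⊕ 0xD9 = 0xFA.
P2: S = E(K, 0xD9) = 0xF3; 0x20 ⊕ 0xF3 = 0xD3.
P3: S = E(K, 0xF3) = 0xA2; 0x67 ⊕ 0xA2 = 0xC5.
Blocks that differ from the original plaintext: P2.

P1 = 0xFA, P2 = 0xD3, P3 = 0xC5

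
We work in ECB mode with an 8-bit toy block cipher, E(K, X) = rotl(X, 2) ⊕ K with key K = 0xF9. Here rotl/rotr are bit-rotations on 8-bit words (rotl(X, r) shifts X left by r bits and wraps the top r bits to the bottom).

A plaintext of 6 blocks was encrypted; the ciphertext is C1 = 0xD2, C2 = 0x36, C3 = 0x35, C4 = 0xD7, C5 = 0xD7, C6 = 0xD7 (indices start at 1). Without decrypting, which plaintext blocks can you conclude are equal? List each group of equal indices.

P4 = P5 = P6

ECB encrypts each block independently with the same key, so equal ciphertext blocks imply equal plaintext blocks.
C4 = C5 = C6 = 0xD7, so P4 = P5 = P6.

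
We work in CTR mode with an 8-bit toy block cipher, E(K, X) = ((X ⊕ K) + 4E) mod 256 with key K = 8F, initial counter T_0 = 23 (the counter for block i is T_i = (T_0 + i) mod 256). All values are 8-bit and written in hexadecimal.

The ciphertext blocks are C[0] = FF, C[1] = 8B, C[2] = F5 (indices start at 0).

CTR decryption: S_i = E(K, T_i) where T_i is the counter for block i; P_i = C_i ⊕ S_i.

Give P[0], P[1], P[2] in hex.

P[0] = 05, P[1] = 72, P[2] = 0D

P[0]: T = 23, S = E(K, T) = FA; FF ⊕ FA = 05.
P[1]: T = 24, S = E(K, T) = F9; 8B ⊕ F9 = 72.
P[2]: T = 25, S = E(K, T) = F8; F5 ⊕ F8 = 0D.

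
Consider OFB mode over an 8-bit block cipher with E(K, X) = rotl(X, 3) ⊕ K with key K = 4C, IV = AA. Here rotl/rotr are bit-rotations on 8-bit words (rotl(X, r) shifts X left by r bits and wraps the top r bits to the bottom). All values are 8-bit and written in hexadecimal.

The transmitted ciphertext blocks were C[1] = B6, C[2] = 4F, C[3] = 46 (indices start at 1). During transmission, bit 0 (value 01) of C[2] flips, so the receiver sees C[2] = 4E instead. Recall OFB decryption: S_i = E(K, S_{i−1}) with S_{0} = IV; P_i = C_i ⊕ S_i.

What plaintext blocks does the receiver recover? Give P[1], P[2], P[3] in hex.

Only C[2] changed, to 4E. In OFB, a change in C_i flips the same bit in P_i only; the keystream is unaffected. Decrypting the received ciphertext:
P[1]: S = E(K, AA) = 19; B6 ⊕ 19 = AF.
P[2]: S = E(K, 19) = 84; 4E ⊕ 84 = CA.
P[3]: S = E(K, 84) = 68; 46 ⊕ 68 = 2E.
Blocks that differ from the original plaintext: P[2].

P[1] = AF, P[2] = CA, P[3] = 2E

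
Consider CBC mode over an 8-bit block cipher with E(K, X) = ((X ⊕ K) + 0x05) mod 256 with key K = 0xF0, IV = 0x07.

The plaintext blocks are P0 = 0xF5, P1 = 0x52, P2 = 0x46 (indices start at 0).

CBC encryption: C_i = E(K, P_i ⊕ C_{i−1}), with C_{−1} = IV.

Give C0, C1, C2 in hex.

C0: P0 ⊕ 0x07 = 0xF2; E(K, 0xF2) = 0x07.
C1: P1 ⊕ 0x07 = 0x55; E(K, 0x55) = 0xAA.
C2: P2 ⊕ 0xAA = 0xEC; E(K, 0xEC) = 0x21.

C0 = 0x07, C1 = 0xAA, C2 = 0x21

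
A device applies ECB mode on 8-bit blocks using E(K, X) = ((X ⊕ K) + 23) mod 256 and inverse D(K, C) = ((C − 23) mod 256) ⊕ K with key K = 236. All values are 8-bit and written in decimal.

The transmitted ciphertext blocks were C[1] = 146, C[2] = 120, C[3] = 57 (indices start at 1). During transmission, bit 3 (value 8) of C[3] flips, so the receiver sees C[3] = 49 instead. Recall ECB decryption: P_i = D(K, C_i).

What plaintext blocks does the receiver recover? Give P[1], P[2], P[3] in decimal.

Only C[3] changed, to 49. In ECB, a change in C_i affects only P_i. Decrypting the received ciphertext:
P[1]: D(K, 146) = 151.
P[2]: D(K, 120) = 141.
P[3]: D(K, 49) = 246.
Blocks that differ from the original plaintext: P[3].

P[1] = 151, P[2] = 141, P[3] = 246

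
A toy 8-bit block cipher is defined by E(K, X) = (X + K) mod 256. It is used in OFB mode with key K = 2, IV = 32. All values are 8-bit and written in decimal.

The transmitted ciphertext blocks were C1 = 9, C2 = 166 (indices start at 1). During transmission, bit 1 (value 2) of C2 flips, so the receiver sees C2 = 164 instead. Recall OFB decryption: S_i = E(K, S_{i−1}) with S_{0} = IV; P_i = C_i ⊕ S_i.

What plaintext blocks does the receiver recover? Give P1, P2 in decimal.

P1 = 43, P2 = 128

Only C2 changed, to 164. In OFB, a change in C_i flips the same bit in P_i only; the keystream is unaffected. Decrypting the received ciphertext:
P1: S = E(K, 32) = 34; 9 ⊕ 34 = 43.
P2: S = E(K, 34) = 36; 164 ⊕ 36 = 128.
Blocks that differ from the original plaintext: P2.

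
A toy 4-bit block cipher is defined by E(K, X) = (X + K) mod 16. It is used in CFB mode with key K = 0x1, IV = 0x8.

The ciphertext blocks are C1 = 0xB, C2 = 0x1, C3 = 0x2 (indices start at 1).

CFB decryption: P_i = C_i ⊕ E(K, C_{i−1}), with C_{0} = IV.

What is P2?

P2 = 0xD

P2: E(K, 0xB) = 0xC; 0x1 ⊕ 0xC = 0xD.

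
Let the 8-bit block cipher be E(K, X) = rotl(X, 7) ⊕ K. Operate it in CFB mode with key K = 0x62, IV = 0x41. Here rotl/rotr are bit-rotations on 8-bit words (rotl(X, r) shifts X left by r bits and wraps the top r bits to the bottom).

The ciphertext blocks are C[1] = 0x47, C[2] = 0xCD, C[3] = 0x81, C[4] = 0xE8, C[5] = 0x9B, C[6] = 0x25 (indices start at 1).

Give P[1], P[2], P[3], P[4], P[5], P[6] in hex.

CFB decryption: P_i = C_i ⊕ E(K, C_{i−1}), with C_{0} = IV.
P[1]: E(K, 0x41) = 0xC2; 0x47 ⊕ 0xC2 = 0x85.
P[2]: E(K, 0x47) = 0xC1; 0xCD ⊕ 0xC1 = 0x0C.
P[3]: E(K, 0xCD) = 0x84; 0x81 ⊕ 0x84 = 0x05.
P[4]: E(K, 0x81) = 0xA2; 0xE8 ⊕ 0xA2 = 0x4A.
P[5]: E(K, 0xE8) = 0x16; 0x9B ⊕ 0x16 = 0x8D.
P[6]: E(K, 0x9B) = 0xAF; 0x25 ⊕ 0xAF = 0x8A.

P[1] = 0x85, P[2] = 0x0C, P[3] = 0x05, P[4] = 0x4A, P[5] = 0x8D, P[6] = 0x8A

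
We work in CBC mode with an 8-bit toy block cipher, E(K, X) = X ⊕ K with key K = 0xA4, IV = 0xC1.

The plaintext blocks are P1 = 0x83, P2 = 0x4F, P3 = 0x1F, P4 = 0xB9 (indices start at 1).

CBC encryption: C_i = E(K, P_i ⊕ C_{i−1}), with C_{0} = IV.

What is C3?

C1: P1 ⊕ 0xC1 = 0x42; E(K, 0x42) = 0xE6.
C2: P2 ⊕ 0xE6 = 0xA9; E(K, 0xA9) = 0x0D.
C3: P3 ⊕ 0x0D = 0x12; E(K, 0x12) = 0xB6.

C3 = 0xB6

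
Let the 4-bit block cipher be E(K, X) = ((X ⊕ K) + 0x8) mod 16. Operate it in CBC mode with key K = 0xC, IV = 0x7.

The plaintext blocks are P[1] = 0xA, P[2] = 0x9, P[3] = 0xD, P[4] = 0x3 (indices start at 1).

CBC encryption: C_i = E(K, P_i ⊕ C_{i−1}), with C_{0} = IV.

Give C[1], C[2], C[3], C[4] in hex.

C[1]: P[1] ⊕ 0x7 = 0xD; E(K, 0xD) = 0x9.
C[2]: P[2] ⊕ 0x9 = 0x0; E(K, 0x0) = 0x4.
C[3]: P[3] ⊕ 0x4 = 0x9; E(K, 0x9) = 0xD.
C[4]: P[4] ⊕ 0xD = 0xE; E(K, 0xE) = 0xA.

C[1] = 0x9, C[2] = 0x4, C[3] = 0xD, C[4] = 0xA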